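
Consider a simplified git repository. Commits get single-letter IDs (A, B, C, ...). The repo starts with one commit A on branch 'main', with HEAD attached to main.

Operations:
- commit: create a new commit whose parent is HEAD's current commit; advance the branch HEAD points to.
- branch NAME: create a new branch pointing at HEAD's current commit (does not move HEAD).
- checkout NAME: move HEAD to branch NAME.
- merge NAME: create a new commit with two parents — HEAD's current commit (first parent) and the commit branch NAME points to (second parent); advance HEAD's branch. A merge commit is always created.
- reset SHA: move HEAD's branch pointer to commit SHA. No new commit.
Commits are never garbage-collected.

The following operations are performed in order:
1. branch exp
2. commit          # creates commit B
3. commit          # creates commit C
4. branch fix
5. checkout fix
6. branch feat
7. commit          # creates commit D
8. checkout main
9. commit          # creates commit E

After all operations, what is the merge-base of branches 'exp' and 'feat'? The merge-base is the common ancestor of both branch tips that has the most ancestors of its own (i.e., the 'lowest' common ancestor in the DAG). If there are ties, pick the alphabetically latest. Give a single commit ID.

After op 1 (branch): HEAD=main@A [exp=A main=A]
After op 2 (commit): HEAD=main@B [exp=A main=B]
After op 3 (commit): HEAD=main@C [exp=A main=C]
After op 4 (branch): HEAD=main@C [exp=A fix=C main=C]
After op 5 (checkout): HEAD=fix@C [exp=A fix=C main=C]
After op 6 (branch): HEAD=fix@C [exp=A feat=C fix=C main=C]
After op 7 (commit): HEAD=fix@D [exp=A feat=C fix=D main=C]
After op 8 (checkout): HEAD=main@C [exp=A feat=C fix=D main=C]
After op 9 (commit): HEAD=main@E [exp=A feat=C fix=D main=E]
ancestors(exp=A): ['A']
ancestors(feat=C): ['A', 'B', 'C']
common: ['A']

Answer: A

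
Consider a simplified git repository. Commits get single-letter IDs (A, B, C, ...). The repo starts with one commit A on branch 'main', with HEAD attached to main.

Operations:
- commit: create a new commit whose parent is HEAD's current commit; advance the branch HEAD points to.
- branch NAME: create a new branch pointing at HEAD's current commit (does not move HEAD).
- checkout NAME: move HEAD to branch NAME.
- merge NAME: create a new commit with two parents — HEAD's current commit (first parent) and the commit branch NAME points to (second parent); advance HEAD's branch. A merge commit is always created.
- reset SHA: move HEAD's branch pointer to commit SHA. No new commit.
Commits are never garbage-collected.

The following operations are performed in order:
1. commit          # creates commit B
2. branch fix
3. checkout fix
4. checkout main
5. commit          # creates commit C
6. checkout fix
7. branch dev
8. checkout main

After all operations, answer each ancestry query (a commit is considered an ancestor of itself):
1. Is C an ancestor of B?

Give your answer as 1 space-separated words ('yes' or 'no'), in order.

After op 1 (commit): HEAD=main@B [main=B]
After op 2 (branch): HEAD=main@B [fix=B main=B]
After op 3 (checkout): HEAD=fix@B [fix=B main=B]
After op 4 (checkout): HEAD=main@B [fix=B main=B]
After op 5 (commit): HEAD=main@C [fix=B main=C]
After op 6 (checkout): HEAD=fix@B [fix=B main=C]
After op 7 (branch): HEAD=fix@B [dev=B fix=B main=C]
After op 8 (checkout): HEAD=main@C [dev=B fix=B main=C]
ancestors(B) = {A,B}; C in? no

Answer: no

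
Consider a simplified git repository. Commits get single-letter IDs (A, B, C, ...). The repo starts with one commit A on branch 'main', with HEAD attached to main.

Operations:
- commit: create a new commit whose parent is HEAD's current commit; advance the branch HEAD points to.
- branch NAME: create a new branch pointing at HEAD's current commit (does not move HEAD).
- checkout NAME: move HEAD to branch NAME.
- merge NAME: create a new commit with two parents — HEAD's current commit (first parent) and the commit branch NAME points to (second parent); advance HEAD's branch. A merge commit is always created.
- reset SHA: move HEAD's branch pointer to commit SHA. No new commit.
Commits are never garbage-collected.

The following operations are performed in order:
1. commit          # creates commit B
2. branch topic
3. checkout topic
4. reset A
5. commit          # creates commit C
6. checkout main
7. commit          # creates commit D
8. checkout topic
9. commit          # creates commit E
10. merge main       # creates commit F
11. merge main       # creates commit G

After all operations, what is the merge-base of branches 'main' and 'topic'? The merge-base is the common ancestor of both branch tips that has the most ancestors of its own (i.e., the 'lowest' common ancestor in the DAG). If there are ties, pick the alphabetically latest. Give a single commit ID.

After op 1 (commit): HEAD=main@B [main=B]
After op 2 (branch): HEAD=main@B [main=B topic=B]
After op 3 (checkout): HEAD=topic@B [main=B topic=B]
After op 4 (reset): HEAD=topic@A [main=B topic=A]
After op 5 (commit): HEAD=topic@C [main=B topic=C]
After op 6 (checkout): HEAD=main@B [main=B topic=C]
After op 7 (commit): HEAD=main@D [main=D topic=C]
After op 8 (checkout): HEAD=topic@C [main=D topic=C]
After op 9 (commit): HEAD=topic@E [main=D topic=E]
After op 10 (merge): HEAD=topic@F [main=D topic=F]
After op 11 (merge): HEAD=topic@G [main=D topic=G]
ancestors(main=D): ['A', 'B', 'D']
ancestors(topic=G): ['A', 'B', 'C', 'D', 'E', 'F', 'G']
common: ['A', 'B', 'D']

Answer: D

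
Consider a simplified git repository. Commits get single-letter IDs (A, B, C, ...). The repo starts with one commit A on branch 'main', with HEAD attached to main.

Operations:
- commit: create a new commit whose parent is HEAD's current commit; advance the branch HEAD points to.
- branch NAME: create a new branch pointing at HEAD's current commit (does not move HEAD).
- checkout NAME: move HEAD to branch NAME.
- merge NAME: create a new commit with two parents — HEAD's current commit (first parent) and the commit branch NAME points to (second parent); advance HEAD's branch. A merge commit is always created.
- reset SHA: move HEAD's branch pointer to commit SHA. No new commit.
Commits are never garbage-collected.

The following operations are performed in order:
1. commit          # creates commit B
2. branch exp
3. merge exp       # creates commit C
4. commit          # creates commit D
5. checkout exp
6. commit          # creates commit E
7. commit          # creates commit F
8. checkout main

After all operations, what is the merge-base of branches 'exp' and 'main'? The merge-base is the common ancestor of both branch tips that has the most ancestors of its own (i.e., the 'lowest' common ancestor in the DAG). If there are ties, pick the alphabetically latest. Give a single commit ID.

After op 1 (commit): HEAD=main@B [main=B]
After op 2 (branch): HEAD=main@B [exp=B main=B]
After op 3 (merge): HEAD=main@C [exp=B main=C]
After op 4 (commit): HEAD=main@D [exp=B main=D]
After op 5 (checkout): HEAD=exp@B [exp=B main=D]
After op 6 (commit): HEAD=exp@E [exp=E main=D]
After op 7 (commit): HEAD=exp@F [exp=F main=D]
After op 8 (checkout): HEAD=main@D [exp=F main=D]
ancestors(exp=F): ['A', 'B', 'E', 'F']
ancestors(main=D): ['A', 'B', 'C', 'D']
common: ['A', 'B']

Answer: B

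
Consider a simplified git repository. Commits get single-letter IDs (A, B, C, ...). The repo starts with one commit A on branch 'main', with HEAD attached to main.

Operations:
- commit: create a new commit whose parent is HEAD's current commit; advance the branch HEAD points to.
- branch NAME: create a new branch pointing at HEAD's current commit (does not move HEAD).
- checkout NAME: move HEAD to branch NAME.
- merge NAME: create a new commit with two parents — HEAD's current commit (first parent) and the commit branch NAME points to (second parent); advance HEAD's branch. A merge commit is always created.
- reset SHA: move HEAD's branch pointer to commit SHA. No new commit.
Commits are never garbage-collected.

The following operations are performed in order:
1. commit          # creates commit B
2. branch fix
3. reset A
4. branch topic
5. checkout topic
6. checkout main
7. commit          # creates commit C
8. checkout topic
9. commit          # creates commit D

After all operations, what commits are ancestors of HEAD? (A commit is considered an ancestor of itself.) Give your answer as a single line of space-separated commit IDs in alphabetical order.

Answer: A D

Derivation:
After op 1 (commit): HEAD=main@B [main=B]
After op 2 (branch): HEAD=main@B [fix=B main=B]
After op 3 (reset): HEAD=main@A [fix=B main=A]
After op 4 (branch): HEAD=main@A [fix=B main=A topic=A]
After op 5 (checkout): HEAD=topic@A [fix=B main=A topic=A]
After op 6 (checkout): HEAD=main@A [fix=B main=A topic=A]
After op 7 (commit): HEAD=main@C [fix=B main=C topic=A]
After op 8 (checkout): HEAD=topic@A [fix=B main=C topic=A]
After op 9 (commit): HEAD=topic@D [fix=B main=C topic=D]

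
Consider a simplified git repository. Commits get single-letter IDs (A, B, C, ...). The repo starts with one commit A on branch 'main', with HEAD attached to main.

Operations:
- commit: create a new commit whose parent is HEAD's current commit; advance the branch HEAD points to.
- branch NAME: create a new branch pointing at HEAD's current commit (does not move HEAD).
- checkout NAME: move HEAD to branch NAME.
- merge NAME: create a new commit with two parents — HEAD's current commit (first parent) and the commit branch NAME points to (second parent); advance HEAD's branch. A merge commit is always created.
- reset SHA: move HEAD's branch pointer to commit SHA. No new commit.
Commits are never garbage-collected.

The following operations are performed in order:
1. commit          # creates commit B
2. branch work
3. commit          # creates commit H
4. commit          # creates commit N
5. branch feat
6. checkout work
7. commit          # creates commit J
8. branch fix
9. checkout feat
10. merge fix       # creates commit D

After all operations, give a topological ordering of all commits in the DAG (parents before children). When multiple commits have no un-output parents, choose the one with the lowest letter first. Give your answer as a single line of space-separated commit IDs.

After op 1 (commit): HEAD=main@B [main=B]
After op 2 (branch): HEAD=main@B [main=B work=B]
After op 3 (commit): HEAD=main@H [main=H work=B]
After op 4 (commit): HEAD=main@N [main=N work=B]
After op 5 (branch): HEAD=main@N [feat=N main=N work=B]
After op 6 (checkout): HEAD=work@B [feat=N main=N work=B]
After op 7 (commit): HEAD=work@J [feat=N main=N work=J]
After op 8 (branch): HEAD=work@J [feat=N fix=J main=N work=J]
After op 9 (checkout): HEAD=feat@N [feat=N fix=J main=N work=J]
After op 10 (merge): HEAD=feat@D [feat=D fix=J main=N work=J]
commit A: parents=[]
commit B: parents=['A']
commit D: parents=['N', 'J']
commit H: parents=['B']
commit J: parents=['B']
commit N: parents=['H']

Answer: A B H J N D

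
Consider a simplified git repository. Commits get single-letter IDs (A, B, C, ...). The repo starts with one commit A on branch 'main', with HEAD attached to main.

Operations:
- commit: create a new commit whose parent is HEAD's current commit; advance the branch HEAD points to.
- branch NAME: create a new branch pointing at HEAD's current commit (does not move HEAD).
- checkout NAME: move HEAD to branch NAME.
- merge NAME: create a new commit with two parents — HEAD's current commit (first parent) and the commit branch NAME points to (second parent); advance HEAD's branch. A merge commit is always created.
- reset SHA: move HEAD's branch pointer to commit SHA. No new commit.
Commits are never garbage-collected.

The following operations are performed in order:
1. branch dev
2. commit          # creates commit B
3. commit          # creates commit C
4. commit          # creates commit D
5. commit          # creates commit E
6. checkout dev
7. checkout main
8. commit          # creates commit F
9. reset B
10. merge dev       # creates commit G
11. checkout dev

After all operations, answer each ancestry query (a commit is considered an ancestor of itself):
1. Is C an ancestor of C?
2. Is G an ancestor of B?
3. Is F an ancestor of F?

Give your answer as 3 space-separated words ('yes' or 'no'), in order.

After op 1 (branch): HEAD=main@A [dev=A main=A]
After op 2 (commit): HEAD=main@B [dev=A main=B]
After op 3 (commit): HEAD=main@C [dev=A main=C]
After op 4 (commit): HEAD=main@D [dev=A main=D]
After op 5 (commit): HEAD=main@E [dev=A main=E]
After op 6 (checkout): HEAD=dev@A [dev=A main=E]
After op 7 (checkout): HEAD=main@E [dev=A main=E]
After op 8 (commit): HEAD=main@F [dev=A main=F]
After op 9 (reset): HEAD=main@B [dev=A main=B]
After op 10 (merge): HEAD=main@G [dev=A main=G]
After op 11 (checkout): HEAD=dev@A [dev=A main=G]
ancestors(C) = {A,B,C}; C in? yes
ancestors(B) = {A,B}; G in? no
ancestors(F) = {A,B,C,D,E,F}; F in? yes

Answer: yes no yes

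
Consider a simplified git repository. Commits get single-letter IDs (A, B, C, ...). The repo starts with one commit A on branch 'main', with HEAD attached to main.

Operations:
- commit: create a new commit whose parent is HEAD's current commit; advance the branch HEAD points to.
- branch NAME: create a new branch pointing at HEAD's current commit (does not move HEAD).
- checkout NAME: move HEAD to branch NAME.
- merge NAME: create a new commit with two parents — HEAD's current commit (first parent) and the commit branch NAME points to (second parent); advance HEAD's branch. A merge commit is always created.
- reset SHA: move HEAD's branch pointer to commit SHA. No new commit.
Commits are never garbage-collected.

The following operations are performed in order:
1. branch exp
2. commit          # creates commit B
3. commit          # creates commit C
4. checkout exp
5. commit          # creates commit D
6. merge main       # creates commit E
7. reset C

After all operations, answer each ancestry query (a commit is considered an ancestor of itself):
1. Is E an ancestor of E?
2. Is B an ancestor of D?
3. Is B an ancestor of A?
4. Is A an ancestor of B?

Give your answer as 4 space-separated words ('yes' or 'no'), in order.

After op 1 (branch): HEAD=main@A [exp=A main=A]
After op 2 (commit): HEAD=main@B [exp=A main=B]
After op 3 (commit): HEAD=main@C [exp=A main=C]
After op 4 (checkout): HEAD=exp@A [exp=A main=C]
After op 5 (commit): HEAD=exp@D [exp=D main=C]
After op 6 (merge): HEAD=exp@E [exp=E main=C]
After op 7 (reset): HEAD=exp@C [exp=C main=C]
ancestors(E) = {A,B,C,D,E}; E in? yes
ancestors(D) = {A,D}; B in? no
ancestors(A) = {A}; B in? no
ancestors(B) = {A,B}; A in? yes

Answer: yes no no yes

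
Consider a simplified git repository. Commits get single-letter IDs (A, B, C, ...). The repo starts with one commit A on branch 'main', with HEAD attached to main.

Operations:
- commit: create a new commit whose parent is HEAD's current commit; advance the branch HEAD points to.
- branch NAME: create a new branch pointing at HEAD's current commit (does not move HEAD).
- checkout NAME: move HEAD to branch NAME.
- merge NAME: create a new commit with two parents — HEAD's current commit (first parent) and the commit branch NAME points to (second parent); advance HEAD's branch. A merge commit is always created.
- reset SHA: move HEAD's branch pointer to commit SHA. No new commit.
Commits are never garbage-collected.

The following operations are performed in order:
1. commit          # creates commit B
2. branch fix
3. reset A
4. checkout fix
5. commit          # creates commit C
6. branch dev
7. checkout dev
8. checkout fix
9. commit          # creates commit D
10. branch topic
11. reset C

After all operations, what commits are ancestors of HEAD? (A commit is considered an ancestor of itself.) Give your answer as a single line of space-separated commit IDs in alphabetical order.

Answer: A B C

Derivation:
After op 1 (commit): HEAD=main@B [main=B]
After op 2 (branch): HEAD=main@B [fix=B main=B]
After op 3 (reset): HEAD=main@A [fix=B main=A]
After op 4 (checkout): HEAD=fix@B [fix=B main=A]
After op 5 (commit): HEAD=fix@C [fix=C main=A]
After op 6 (branch): HEAD=fix@C [dev=C fix=C main=A]
After op 7 (checkout): HEAD=dev@C [dev=C fix=C main=A]
After op 8 (checkout): HEAD=fix@C [dev=C fix=C main=A]
After op 9 (commit): HEAD=fix@D [dev=C fix=D main=A]
After op 10 (branch): HEAD=fix@D [dev=C fix=D main=A topic=D]
After op 11 (reset): HEAD=fix@C [dev=C fix=C main=A topic=D]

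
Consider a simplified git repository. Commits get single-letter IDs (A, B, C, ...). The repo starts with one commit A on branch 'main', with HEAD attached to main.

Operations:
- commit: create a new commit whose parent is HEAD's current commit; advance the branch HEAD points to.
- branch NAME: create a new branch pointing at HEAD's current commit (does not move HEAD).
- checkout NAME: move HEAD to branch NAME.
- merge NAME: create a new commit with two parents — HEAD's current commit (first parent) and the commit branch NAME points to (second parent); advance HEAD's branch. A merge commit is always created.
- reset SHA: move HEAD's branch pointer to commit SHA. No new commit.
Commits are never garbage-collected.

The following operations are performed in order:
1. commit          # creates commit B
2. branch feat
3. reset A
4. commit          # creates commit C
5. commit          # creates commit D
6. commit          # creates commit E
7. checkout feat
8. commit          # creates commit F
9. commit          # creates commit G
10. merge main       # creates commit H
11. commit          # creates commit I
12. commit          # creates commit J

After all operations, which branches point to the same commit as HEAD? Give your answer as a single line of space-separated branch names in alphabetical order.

After op 1 (commit): HEAD=main@B [main=B]
After op 2 (branch): HEAD=main@B [feat=B main=B]
After op 3 (reset): HEAD=main@A [feat=B main=A]
After op 4 (commit): HEAD=main@C [feat=B main=C]
After op 5 (commit): HEAD=main@D [feat=B main=D]
After op 6 (commit): HEAD=main@E [feat=B main=E]
After op 7 (checkout): HEAD=feat@B [feat=B main=E]
After op 8 (commit): HEAD=feat@F [feat=F main=E]
After op 9 (commit): HEAD=feat@G [feat=G main=E]
After op 10 (merge): HEAD=feat@H [feat=H main=E]
After op 11 (commit): HEAD=feat@I [feat=I main=E]
After op 12 (commit): HEAD=feat@J [feat=J main=E]

Answer: feat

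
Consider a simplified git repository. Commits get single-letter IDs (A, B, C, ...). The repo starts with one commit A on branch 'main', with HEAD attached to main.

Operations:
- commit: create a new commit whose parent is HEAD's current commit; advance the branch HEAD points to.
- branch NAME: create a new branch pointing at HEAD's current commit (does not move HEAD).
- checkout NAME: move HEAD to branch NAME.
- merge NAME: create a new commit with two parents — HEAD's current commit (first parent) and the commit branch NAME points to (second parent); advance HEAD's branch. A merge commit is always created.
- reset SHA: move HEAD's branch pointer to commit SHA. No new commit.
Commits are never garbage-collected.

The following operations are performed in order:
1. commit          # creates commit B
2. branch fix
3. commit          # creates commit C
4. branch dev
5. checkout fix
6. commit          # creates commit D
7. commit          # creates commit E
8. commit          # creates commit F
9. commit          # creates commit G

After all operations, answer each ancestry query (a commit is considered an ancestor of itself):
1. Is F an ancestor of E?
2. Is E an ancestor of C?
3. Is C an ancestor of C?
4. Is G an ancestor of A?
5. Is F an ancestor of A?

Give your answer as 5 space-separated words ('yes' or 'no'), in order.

Answer: no no yes no no

Derivation:
After op 1 (commit): HEAD=main@B [main=B]
After op 2 (branch): HEAD=main@B [fix=B main=B]
After op 3 (commit): HEAD=main@C [fix=B main=C]
After op 4 (branch): HEAD=main@C [dev=C fix=B main=C]
After op 5 (checkout): HEAD=fix@B [dev=C fix=B main=C]
After op 6 (commit): HEAD=fix@D [dev=C fix=D main=C]
After op 7 (commit): HEAD=fix@E [dev=C fix=E main=C]
After op 8 (commit): HEAD=fix@F [dev=C fix=F main=C]
After op 9 (commit): HEAD=fix@G [dev=C fix=G main=C]
ancestors(E) = {A,B,D,E}; F in? no
ancestors(C) = {A,B,C}; E in? no
ancestors(C) = {A,B,C}; C in? yes
ancestors(A) = {A}; G in? no
ancestors(A) = {A}; F in? no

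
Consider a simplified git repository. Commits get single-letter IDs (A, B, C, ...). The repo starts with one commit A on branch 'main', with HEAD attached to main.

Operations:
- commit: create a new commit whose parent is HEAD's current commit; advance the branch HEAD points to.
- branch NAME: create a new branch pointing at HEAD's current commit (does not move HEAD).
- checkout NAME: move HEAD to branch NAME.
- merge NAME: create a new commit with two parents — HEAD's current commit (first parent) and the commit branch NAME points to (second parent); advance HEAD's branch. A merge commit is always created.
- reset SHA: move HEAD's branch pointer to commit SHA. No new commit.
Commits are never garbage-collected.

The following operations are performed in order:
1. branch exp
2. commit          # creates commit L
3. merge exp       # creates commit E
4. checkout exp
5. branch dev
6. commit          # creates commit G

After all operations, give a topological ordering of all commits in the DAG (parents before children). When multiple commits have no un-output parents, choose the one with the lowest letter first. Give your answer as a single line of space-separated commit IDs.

Answer: A G L E

Derivation:
After op 1 (branch): HEAD=main@A [exp=A main=A]
After op 2 (commit): HEAD=main@L [exp=A main=L]
After op 3 (merge): HEAD=main@E [exp=A main=E]
After op 4 (checkout): HEAD=exp@A [exp=A main=E]
After op 5 (branch): HEAD=exp@A [dev=A exp=A main=E]
After op 6 (commit): HEAD=exp@G [dev=A exp=G main=E]
commit A: parents=[]
commit E: parents=['L', 'A']
commit G: parents=['A']
commit L: parents=['A']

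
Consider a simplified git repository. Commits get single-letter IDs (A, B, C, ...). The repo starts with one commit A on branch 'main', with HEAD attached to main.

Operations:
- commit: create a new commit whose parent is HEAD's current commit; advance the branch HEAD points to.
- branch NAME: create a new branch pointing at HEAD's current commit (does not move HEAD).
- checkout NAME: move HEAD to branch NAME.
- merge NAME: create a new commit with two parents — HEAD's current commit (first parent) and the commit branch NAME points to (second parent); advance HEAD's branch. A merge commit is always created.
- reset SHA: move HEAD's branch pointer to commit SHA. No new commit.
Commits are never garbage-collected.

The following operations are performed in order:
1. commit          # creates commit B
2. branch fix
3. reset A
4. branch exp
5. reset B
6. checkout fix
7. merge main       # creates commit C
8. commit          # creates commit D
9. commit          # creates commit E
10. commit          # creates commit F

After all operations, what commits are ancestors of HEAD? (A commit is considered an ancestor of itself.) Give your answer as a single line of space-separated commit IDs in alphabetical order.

Answer: A B C D E F

Derivation:
After op 1 (commit): HEAD=main@B [main=B]
After op 2 (branch): HEAD=main@B [fix=B main=B]
After op 3 (reset): HEAD=main@A [fix=B main=A]
After op 4 (branch): HEAD=main@A [exp=A fix=B main=A]
After op 5 (reset): HEAD=main@B [exp=A fix=B main=B]
After op 6 (checkout): HEAD=fix@B [exp=A fix=B main=B]
After op 7 (merge): HEAD=fix@C [exp=A fix=C main=B]
After op 8 (commit): HEAD=fix@D [exp=A fix=D main=B]
After op 9 (commit): HEAD=fix@E [exp=A fix=E main=B]
After op 10 (commit): HEAD=fix@F [exp=A fix=F main=B]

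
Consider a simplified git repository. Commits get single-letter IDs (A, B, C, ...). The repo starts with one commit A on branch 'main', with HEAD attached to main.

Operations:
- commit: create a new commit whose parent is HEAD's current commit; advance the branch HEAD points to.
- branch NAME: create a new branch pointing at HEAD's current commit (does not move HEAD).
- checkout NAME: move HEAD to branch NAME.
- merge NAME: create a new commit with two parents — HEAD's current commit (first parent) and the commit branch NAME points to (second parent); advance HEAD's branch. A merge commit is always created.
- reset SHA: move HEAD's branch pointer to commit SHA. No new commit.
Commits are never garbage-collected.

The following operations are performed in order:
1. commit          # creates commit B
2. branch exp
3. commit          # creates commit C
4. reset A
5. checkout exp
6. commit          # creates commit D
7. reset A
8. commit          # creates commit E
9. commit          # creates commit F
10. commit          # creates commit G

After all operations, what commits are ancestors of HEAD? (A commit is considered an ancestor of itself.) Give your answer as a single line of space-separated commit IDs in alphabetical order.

After op 1 (commit): HEAD=main@B [main=B]
After op 2 (branch): HEAD=main@B [exp=B main=B]
After op 3 (commit): HEAD=main@C [exp=B main=C]
After op 4 (reset): HEAD=main@A [exp=B main=A]
After op 5 (checkout): HEAD=exp@B [exp=B main=A]
After op 6 (commit): HEAD=exp@D [exp=D main=A]
After op 7 (reset): HEAD=exp@A [exp=A main=A]
After op 8 (commit): HEAD=exp@E [exp=E main=A]
After op 9 (commit): HEAD=exp@F [exp=F main=A]
After op 10 (commit): HEAD=exp@G [exp=G main=A]

Answer: A E F G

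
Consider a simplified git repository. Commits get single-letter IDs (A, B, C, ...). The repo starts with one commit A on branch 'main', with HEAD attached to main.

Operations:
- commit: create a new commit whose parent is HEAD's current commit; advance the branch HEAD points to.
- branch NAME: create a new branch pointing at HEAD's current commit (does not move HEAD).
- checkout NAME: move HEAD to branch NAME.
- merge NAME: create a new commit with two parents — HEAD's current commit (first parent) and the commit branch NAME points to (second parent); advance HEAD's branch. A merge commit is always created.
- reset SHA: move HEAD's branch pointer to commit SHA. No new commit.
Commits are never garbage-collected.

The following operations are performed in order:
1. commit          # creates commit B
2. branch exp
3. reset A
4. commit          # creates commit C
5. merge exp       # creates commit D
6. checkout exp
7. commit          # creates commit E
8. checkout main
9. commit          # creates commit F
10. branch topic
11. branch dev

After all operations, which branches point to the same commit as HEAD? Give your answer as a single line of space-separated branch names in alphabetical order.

Answer: dev main topic

Derivation:
After op 1 (commit): HEAD=main@B [main=B]
After op 2 (branch): HEAD=main@B [exp=B main=B]
After op 3 (reset): HEAD=main@A [exp=B main=A]
After op 4 (commit): HEAD=main@C [exp=B main=C]
After op 5 (merge): HEAD=main@D [exp=B main=D]
After op 6 (checkout): HEAD=exp@B [exp=B main=D]
After op 7 (commit): HEAD=exp@E [exp=E main=D]
After op 8 (checkout): HEAD=main@D [exp=E main=D]
After op 9 (commit): HEAD=main@F [exp=E main=F]
After op 10 (branch): HEAD=main@F [exp=E main=F topic=F]
After op 11 (branch): HEAD=main@F [dev=F exp=E main=F topic=F]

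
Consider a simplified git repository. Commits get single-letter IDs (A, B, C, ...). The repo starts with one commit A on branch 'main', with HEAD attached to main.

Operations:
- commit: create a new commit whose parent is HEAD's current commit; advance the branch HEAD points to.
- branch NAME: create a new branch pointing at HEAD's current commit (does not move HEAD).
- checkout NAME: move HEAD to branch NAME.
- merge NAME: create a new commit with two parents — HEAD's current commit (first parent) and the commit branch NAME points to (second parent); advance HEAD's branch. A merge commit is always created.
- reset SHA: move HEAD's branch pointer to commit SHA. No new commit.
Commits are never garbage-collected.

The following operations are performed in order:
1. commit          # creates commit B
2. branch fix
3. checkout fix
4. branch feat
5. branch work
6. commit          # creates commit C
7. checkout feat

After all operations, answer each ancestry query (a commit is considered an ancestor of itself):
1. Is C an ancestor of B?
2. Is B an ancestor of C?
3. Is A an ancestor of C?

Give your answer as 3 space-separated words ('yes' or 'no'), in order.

Answer: no yes yes

Derivation:
After op 1 (commit): HEAD=main@B [main=B]
After op 2 (branch): HEAD=main@B [fix=B main=B]
After op 3 (checkout): HEAD=fix@B [fix=B main=B]
After op 4 (branch): HEAD=fix@B [feat=B fix=B main=B]
After op 5 (branch): HEAD=fix@B [feat=B fix=B main=B work=B]
After op 6 (commit): HEAD=fix@C [feat=B fix=C main=B work=B]
After op 7 (checkout): HEAD=feat@B [feat=B fix=C main=B work=B]
ancestors(B) = {A,B}; C in? no
ancestors(C) = {A,B,C}; B in? yes
ancestors(C) = {A,B,C}; A in? yes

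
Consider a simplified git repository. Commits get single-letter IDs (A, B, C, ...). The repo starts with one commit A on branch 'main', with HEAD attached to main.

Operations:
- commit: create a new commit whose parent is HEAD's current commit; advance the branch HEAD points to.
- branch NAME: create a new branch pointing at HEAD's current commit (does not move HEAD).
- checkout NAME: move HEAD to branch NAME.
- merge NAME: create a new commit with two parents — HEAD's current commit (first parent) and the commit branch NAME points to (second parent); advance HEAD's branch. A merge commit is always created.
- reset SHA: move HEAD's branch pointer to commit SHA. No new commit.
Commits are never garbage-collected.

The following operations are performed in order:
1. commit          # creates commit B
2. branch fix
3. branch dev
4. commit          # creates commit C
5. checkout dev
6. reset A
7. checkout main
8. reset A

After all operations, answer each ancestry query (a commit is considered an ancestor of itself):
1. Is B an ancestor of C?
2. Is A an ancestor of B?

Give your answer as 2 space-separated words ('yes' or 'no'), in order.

Answer: yes yes

Derivation:
After op 1 (commit): HEAD=main@B [main=B]
After op 2 (branch): HEAD=main@B [fix=B main=B]
After op 3 (branch): HEAD=main@B [dev=B fix=B main=B]
After op 4 (commit): HEAD=main@C [dev=B fix=B main=C]
After op 5 (checkout): HEAD=dev@B [dev=B fix=B main=C]
After op 6 (reset): HEAD=dev@A [dev=A fix=B main=C]
After op 7 (checkout): HEAD=main@C [dev=A fix=B main=C]
After op 8 (reset): HEAD=main@A [dev=A fix=B main=A]
ancestors(C) = {A,B,C}; B in? yes
ancestors(B) = {A,B}; A in? yes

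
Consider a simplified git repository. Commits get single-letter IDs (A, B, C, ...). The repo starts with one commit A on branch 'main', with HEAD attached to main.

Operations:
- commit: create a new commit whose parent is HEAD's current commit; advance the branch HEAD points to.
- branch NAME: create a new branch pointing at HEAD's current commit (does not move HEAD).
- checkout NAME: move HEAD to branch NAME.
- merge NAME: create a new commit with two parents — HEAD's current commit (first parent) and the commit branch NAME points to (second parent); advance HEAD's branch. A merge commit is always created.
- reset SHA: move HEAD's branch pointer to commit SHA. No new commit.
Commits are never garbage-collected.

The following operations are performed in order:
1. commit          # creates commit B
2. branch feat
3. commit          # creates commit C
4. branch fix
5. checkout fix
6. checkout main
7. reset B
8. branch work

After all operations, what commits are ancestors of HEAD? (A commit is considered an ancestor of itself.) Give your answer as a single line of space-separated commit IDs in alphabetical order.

Answer: A B

Derivation:
After op 1 (commit): HEAD=main@B [main=B]
After op 2 (branch): HEAD=main@B [feat=B main=B]
After op 3 (commit): HEAD=main@C [feat=B main=C]
After op 4 (branch): HEAD=main@C [feat=B fix=C main=C]
After op 5 (checkout): HEAD=fix@C [feat=B fix=C main=C]
After op 6 (checkout): HEAD=main@C [feat=B fix=C main=C]
After op 7 (reset): HEAD=main@B [feat=B fix=C main=B]
After op 8 (branch): HEAD=main@B [feat=B fix=C main=B work=B]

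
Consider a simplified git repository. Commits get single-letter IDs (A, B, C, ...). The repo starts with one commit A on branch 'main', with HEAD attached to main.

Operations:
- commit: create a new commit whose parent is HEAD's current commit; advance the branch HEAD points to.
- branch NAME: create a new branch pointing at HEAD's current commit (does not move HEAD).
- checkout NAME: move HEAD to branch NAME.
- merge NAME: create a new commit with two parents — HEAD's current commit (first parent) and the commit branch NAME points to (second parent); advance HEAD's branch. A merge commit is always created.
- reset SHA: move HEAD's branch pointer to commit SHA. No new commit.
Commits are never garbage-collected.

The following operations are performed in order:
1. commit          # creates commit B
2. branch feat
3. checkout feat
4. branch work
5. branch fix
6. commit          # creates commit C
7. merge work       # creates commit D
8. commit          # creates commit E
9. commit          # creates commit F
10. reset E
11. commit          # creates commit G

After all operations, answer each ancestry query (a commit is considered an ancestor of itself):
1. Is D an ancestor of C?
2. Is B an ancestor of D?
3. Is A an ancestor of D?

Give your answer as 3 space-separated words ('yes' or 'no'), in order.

After op 1 (commit): HEAD=main@B [main=B]
After op 2 (branch): HEAD=main@B [feat=B main=B]
After op 3 (checkout): HEAD=feat@B [feat=B main=B]
After op 4 (branch): HEAD=feat@B [feat=B main=B work=B]
After op 5 (branch): HEAD=feat@B [feat=B fix=B main=B work=B]
After op 6 (commit): HEAD=feat@C [feat=C fix=B main=B work=B]
After op 7 (merge): HEAD=feat@D [feat=D fix=B main=B work=B]
After op 8 (commit): HEAD=feat@E [feat=E fix=B main=B work=B]
After op 9 (commit): HEAD=feat@F [feat=F fix=B main=B work=B]
After op 10 (reset): HEAD=feat@E [feat=E fix=B main=B work=B]
After op 11 (commit): HEAD=feat@G [feat=G fix=B main=B work=B]
ancestors(C) = {A,B,C}; D in? no
ancestors(D) = {A,B,C,D}; B in? yes
ancestors(D) = {A,B,C,D}; A in? yes

Answer: no yes yes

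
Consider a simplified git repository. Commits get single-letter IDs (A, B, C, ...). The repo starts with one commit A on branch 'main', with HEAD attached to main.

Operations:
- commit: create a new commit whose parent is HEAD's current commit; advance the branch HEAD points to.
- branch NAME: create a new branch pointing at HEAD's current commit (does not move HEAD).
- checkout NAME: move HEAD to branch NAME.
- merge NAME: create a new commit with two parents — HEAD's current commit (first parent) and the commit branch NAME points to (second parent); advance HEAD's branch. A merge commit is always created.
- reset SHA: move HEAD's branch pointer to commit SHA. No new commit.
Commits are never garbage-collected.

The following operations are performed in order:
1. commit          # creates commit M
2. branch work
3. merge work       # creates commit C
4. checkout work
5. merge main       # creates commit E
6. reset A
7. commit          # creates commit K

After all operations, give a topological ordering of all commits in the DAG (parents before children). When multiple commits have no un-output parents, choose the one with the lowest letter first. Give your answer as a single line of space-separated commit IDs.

Answer: A K M C E

Derivation:
After op 1 (commit): HEAD=main@M [main=M]
After op 2 (branch): HEAD=main@M [main=M work=M]
After op 3 (merge): HEAD=main@C [main=C work=M]
After op 4 (checkout): HEAD=work@M [main=C work=M]
After op 5 (merge): HEAD=work@E [main=C work=E]
After op 6 (reset): HEAD=work@A [main=C work=A]
After op 7 (commit): HEAD=work@K [main=C work=K]
commit A: parents=[]
commit C: parents=['M', 'M']
commit E: parents=['M', 'C']
commit K: parents=['A']
commit M: parents=['A']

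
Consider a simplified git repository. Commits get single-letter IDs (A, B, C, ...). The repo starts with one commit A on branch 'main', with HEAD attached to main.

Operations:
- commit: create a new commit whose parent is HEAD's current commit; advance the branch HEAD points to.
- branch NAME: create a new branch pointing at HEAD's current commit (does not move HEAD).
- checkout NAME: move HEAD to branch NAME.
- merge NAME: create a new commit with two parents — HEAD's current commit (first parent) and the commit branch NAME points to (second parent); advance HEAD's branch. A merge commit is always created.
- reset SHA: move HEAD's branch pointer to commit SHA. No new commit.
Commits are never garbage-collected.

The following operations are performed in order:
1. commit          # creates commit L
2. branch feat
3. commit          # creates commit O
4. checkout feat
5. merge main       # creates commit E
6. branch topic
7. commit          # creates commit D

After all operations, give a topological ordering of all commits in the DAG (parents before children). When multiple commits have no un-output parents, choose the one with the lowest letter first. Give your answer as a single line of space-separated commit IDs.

After op 1 (commit): HEAD=main@L [main=L]
After op 2 (branch): HEAD=main@L [feat=L main=L]
After op 3 (commit): HEAD=main@O [feat=L main=O]
After op 4 (checkout): HEAD=feat@L [feat=L main=O]
After op 5 (merge): HEAD=feat@E [feat=E main=O]
After op 6 (branch): HEAD=feat@E [feat=E main=O topic=E]
After op 7 (commit): HEAD=feat@D [feat=D main=O topic=E]
commit A: parents=[]
commit D: parents=['E']
commit E: parents=['L', 'O']
commit L: parents=['A']
commit O: parents=['L']

Answer: A L O E D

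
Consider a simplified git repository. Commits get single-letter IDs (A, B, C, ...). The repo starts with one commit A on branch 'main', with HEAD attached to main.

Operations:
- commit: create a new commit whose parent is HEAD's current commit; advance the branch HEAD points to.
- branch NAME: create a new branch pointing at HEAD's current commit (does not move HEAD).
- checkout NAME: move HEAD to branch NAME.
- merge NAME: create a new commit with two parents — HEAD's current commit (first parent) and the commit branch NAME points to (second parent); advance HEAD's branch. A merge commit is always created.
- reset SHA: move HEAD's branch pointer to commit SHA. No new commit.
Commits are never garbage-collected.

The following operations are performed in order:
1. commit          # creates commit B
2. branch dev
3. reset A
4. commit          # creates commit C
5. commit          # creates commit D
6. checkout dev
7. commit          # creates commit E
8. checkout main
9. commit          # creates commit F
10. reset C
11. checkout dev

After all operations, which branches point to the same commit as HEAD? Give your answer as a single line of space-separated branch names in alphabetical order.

Answer: dev

Derivation:
After op 1 (commit): HEAD=main@B [main=B]
After op 2 (branch): HEAD=main@B [dev=B main=B]
After op 3 (reset): HEAD=main@A [dev=B main=A]
After op 4 (commit): HEAD=main@C [dev=B main=C]
After op 5 (commit): HEAD=main@D [dev=B main=D]
After op 6 (checkout): HEAD=dev@B [dev=B main=D]
After op 7 (commit): HEAD=dev@E [dev=E main=D]
After op 8 (checkout): HEAD=main@D [dev=E main=D]
After op 9 (commit): HEAD=main@F [dev=E main=F]
After op 10 (reset): HEAD=main@C [dev=E main=C]
After op 11 (checkout): HEAD=dev@E [dev=E main=C]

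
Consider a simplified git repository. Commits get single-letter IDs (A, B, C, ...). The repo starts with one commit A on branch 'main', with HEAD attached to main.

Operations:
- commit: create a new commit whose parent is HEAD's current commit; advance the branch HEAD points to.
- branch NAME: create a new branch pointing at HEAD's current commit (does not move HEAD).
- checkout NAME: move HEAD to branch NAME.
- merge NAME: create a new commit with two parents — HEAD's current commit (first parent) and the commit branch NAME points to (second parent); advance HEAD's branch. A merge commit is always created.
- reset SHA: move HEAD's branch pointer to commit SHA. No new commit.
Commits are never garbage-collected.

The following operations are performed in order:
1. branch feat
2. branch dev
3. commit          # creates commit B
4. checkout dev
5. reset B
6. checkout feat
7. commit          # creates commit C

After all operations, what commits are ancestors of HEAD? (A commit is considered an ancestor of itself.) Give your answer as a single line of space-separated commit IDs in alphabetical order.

Answer: A C

Derivation:
After op 1 (branch): HEAD=main@A [feat=A main=A]
After op 2 (branch): HEAD=main@A [dev=A feat=A main=A]
After op 3 (commit): HEAD=main@B [dev=A feat=A main=B]
After op 4 (checkout): HEAD=dev@A [dev=A feat=A main=B]
After op 5 (reset): HEAD=dev@B [dev=B feat=A main=B]
After op 6 (checkout): HEAD=feat@A [dev=B feat=A main=B]
After op 7 (commit): HEAD=feat@C [dev=B feat=C main=B]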